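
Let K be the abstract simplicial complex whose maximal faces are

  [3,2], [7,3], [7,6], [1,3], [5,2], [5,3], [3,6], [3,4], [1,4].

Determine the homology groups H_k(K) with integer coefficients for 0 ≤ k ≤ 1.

Take the total order 1 < 2 < 3 < 4 < 5 < 6 < 7 on the vertex set. Then K (dimension 1) consists of the simplices:

  0-simplices (7): [1], [2], [3], [4], [5], [6], [7]
  1-simplices (9): [1,3], [1,4], [2,3], [2,5], [3,4], [3,5], [3,6], [3,7], [6,7]

Hence C_0 ≅ Z^7, C_1 ≅ Z^9.

The boundary map ∂_1: C_1 → C_0 maps an edge to its endpoints' difference, ∂[p,q] = q − p.
As a 7×9 matrix over Z this has rank 6, with invariant factors (1,1,1,1,1,1).

Now H_k = ker ∂_k / im ∂_{k+1}, so:

  H_0: rank C_0 − rank ∂_1 = 7 − 6 = 1, and the invariant factors of ∂_1 are all 1, so H_0 ≅ Z.
  H_1: rank ker ∂_1 − rank ∂_2 = (9 − 6) − 0 = 3, and there is no ∂_2, so H_1 ≅ Z^3.

H_0 = Z,  H_1 = Z^3.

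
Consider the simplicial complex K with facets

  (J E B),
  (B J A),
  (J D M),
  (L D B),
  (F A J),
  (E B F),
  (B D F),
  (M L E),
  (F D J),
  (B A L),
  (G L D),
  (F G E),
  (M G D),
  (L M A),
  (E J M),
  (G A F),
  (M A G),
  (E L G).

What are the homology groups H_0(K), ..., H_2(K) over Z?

H_0 ≅ Z,  H_1 ≅ Z ⊕ Z/2,  H_2 = 0.

K has 9 vertices, 27 edges, 18 triangles.
rank ∂_0 = 0, rank ∂_1 = 8 ⇒ b_0 = 9 − 0 − 8 = 1; all invariant factors of ∂_1 are 1 so no torsion. So H_0 ≅ Z.
rank ∂_1 = 8, rank ∂_2 = 18 ⇒ b_1 = 27 − 8 − 18 = 1; ∂_2 has invariant factor(s) [2] giving torsion. So H_1 ≅ Z ⊕ Z/2.
rank ∂_2 = 18, rank ∂_3 = 0 ⇒ b_2 = 18 − 18 − 0 = 0. So H_2 ≅ 0.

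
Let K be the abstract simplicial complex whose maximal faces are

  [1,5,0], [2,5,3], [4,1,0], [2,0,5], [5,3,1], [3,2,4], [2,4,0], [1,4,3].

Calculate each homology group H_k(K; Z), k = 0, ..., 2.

H_0 ≅ Z,  H_1 = 0,  H_2 ≅ Z.

We work with the vertex ordering 0 < 1 < 2 < 3 < 4 < 5. The simplices of K, each written with vertices in increasing order, are:

  0-simplices (6): [0], [1], [2], [3], [4], [5]
  1-simplices (12): [0,1], [0,2], [0,4], [0,5], [1,3], [1,4], [1,5], [2,3], [2,4], [2,5], [3,4], [3,5]
  2-simplices (8): [0,1,4], [0,1,5], [0,2,4], [0,2,5], [1,3,4], [1,3,5], [2,3,4], [2,3,5]

Hence C_0 ≅ Z^6, C_1 ≅ Z^12, C_2 ≅ Z^8.

Boundary ∂_1: C_1 → C_0 is given by ∂[p,q] = [q] − [p]. For instance
  ∂[0,5] = [5] − [0].
The resulting 6×12 matrix has rank 5, and its Smith normal form has invariant factors (1,1,1,1,1).

The boundary map ∂_2: C_2 → C_1 maps a triangle to the signed sum of its edges. For instance
  ∂[2,3,4] = [3,4] − [2,4] + [2,3],
  ∂[0,1,4] = [1,4] − [0,4] + [0,1].
The resulting 12×8 matrix has rank 7, and its Smith normal form has invariant factors (1,1,1,1,1,1,1).

Reading off H_k = ker ∂_k / im ∂_{k+1}:

  H_0: rank C_0 − rank ∂_1 = 6 − 5 = 1, and the invariant factors of ∂_1 are all 1, so H_0 ≅ Z.
  H_1: rank ker ∂_1 − rank ∂_2 = (12 − 5) − 7 = 0, and the invariant factors of ∂_2 are all 1, so H_1 ≅ 0.
  H_2: rank ker ∂_2 − rank ∂_3 = (8 − 7) − 0 = 1, and there is no ∂_3, so H_2 ≅ Z.

As a check, the Euler characteristic is 6 − 12 + 8 = 2, which agrees with 1 − 0 + 1 = 2.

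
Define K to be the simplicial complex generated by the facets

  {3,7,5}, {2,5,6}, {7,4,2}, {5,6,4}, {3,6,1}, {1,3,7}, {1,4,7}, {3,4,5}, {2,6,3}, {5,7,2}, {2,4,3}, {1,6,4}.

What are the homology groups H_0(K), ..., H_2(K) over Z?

H_0 ≅ Z,  H_1 ≅ Z/2Z,  H_2 = 0.

Fix the vertex order 1 < 2 < 3 < 4 < 5 < 6 < 7 and write every simplex with vertices in increasing order. Then dim K = 2 and the simplices of K are:

  0-simplices (7): [1], [2], [3], [4], [5], [6], [7]
  1-simplices (18): [1,3], [1,4], [1,6], [1,7], [2,3], [2,4], [2,5], [2,6], [2,7], [3,4], [3,5], [3,6], [3,7], [4,5], [4,6], [4,7], [5,6], [5,7]
  2-simplices (12): [1,3,6], [1,3,7], [1,4,6], [1,4,7], [2,3,4], [2,3,6], [2,4,7], [2,5,6], [2,5,7], [3,4,5], [3,5,7], [4,5,6]

so the chain groups are C_0 ≅ Z^7, C_1 ≅ Z^18, C_2 ≅ Z^12.

Boundary ∂_1: C_1 → C_0 sends each edge [p,q] (with p < q) to q − p. For instance
  ∂[4,5] = [5] − [4].
The resulting 7×18 matrix has rank 6, and its Smith normal form has invariant factors (1,1,1,1,1,1).

The boundary map ∂_2: C_2 → C_1 acts by ∂[p,q,r] = [q,r] − [p,r] + [p,q]. For instance
  ∂[2,3,6] = [3,6] − [2,6] + [2,3],
  ∂[2,5,6] = [5,6] − [2,6] + [2,5].
The resulting 18×12 matrix has rank 12, and its Smith normal form has invariant factors (1,1,1,1,1,1,1,1,1,1,1,2).

From H_k ≅ ker(∂_k) / im(∂_{k+1}) we obtain:

  H_0: rank C_0 − rank ∂_1 = 7 − 6 = 1, and the invariant factors of ∂_1 are all 1, so H_0 ≅ Z.
  H_1: rank ker ∂_1 − rank ∂_2 = (18 − 6) − 12 = 0, and ∂_2 has invariant factor 2 > 1, so H_1 ≅ Z/2Z.
  H_2: rank ker ∂_2 − rank ∂_3 = (12 − 12) − 0 = 0, and there is no ∂_3, so H_2 ≅ 0.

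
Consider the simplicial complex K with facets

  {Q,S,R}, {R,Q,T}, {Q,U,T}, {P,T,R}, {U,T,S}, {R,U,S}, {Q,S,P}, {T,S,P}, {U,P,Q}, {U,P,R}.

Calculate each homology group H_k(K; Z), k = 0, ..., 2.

We work with the vertex ordering P < Q < R < S < T < U. The simplices of K, each written with vertices in increasing order, are:

  0-simplices (6): P, Q, R, S, T, U
  1-simplices (15): PQ, PR, PS, PT, PU, QR, QS, QT, QU, RS, RT, RU, ST, SU, TU
  2-simplices (10): PQS, PQU, PRT, PRU, PST, QRS, QRT, QTU, RSU, STU

so the chain groups are C_0 ≅ Z^6, C_1 ≅ Z^15, C_2 ≅ Z^10.

Boundary ∂_1: C_1 → C_0 sends each edge [p,q] (with p < q) to q − p. For instance
  ∂PQ = Q − P.
The 6×15 boundary matrix has rank 5 and Smith normal form diag(1,1,1,1,1).

∂_2: C_2 → C_1 sends each 2-simplex [p,q,r] to [q,r] − [p,r] + [p,q]. For instance
  ∂PRT = RT − PT + PR,
  ∂STU = TU − SU + ST.
The resulting 15×10 matrix has rank 10, and its Smith normal form has invariant factors (1,1,1,1,1,1,1,1,1,2).

From H_k ≅ ker(∂_k) / im(∂_{k+1}) we obtain:

  H_0: rank C_0 − rank ∂_1 = 6 − 5 = 1, and the invariant factors of ∂_1 are all 1, so H_0 = Z.
  H_1: rank ker ∂_1 − rank ∂_2 = (15 − 5) − 10 = 0, and ∂_2 has invariant factor 2 > 1, so H_1 = Z/2Z.
  H_2: rank ker ∂_2 − rank ∂_3 = (10 − 10) − 0 = 0, and there is no ∂_3, so H_2 = 0.

H_0 ≅ Z,  H_1 ≅ Z/2Z,  H_2 = 0.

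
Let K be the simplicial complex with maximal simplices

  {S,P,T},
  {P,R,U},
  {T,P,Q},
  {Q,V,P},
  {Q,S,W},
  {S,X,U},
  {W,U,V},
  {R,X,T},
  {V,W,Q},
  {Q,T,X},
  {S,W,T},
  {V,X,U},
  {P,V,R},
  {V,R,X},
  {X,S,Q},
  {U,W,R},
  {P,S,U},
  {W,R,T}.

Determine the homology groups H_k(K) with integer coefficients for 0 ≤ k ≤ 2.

Take the total order P < Q < R < S < T < U < V < W < X on the vertex set. Then K (dimension 2) consists of the simplices:

  0-simplices (9): P, Q, R, S, T, U, V, W, X
  1-simplices (27): PQ, PR, PS, PT, PU, PV, QS, QT, QV, QW, QX, RT, RU, RV, RW, RX, ST, SU, SW, SX, TW, TX, UV, UW, UX, VW, VX
  2-simplices (18): PQT, PQV, PRU, PRV, PST, PSU, QSW, QSX, QTX, QVW, RTW, RTX, RUW, RVX, STW, SUX, UVW, UVX

giving chain groups C_0 ≅ Z^9, C_1 ≅ Z^27, C_2 ≅ Z^18.

Boundary ∂_1: C_1 → C_0 maps an edge to its endpoints' difference, ∂[p,q] = q − p. For instance
  ∂VX = X − V.
The resulting 9×27 matrix has rank 8, and its Smith normal form has invariant factors (1,1,1,1,1,1,1,1).

The boundary map ∂_2: C_2 → C_1 acts by ∂[p,q,r] = [q,r] − [p,r] + [p,q]. For instance
  ∂QTX = TX − QX + QT,
  ∂PSU = SU − PU + PS.
The 27×18 boundary matrix has rank 18 and Smith normal form diag(1,1,1,1,1,1,1,1,1,1,1,1,1,1,1,1,1,2).

Computing H_k = (kernel of ∂_k) / (image of ∂_{k+1}):

  H_0: rank C_0 − rank ∂_1 = 9 − 8 = 1, and the invariant factors of ∂_1 are all 1, so H_0 = Z.
  H_1: rank ker ∂_1 − rank ∂_2 = (27 − 8) − 18 = 1, and ∂_2 has invariant factor 2 > 1, so H_1 = Z ⊕ Z/2.
  H_2: rank ker ∂_2 − rank ∂_3 = (18 − 18) − 0 = 0, and there is no ∂_3, so H_2 = 0.

(K is a triangulation of the Klein bottle.)

H_0 ≅ Z,  H_1 ≅ Z ⊕ Z/2,  H_2 = 0.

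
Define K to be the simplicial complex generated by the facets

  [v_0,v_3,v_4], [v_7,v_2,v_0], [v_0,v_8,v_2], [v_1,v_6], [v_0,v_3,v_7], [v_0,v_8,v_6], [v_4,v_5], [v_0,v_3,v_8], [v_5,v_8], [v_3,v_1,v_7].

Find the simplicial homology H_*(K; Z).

H_0 ≅ Z,  H_1 ≅ Z^2,  H_2 = 0.

Order the vertices as v_0 < v_1 < v_2 < v_3 < v_4 < v_5 < v_6 < v_7 < v_8. Listing each simplex with vertices in this order, K has dimension 2 with simplices:

  0-simplices (9): [v_0], [v_1], [v_2], [v_3], [v_4], [v_5], [v_6], [v_7], [v_8]
  1-simplices (17): (17 of them)
  2-simplices (7): [v_0,v_2,v_7], [v_0,v_2,v_8], [v_0,v_3,v_4], [v_0,v_3,v_7], [v_0,v_3,v_8], [v_0,v_6,v_8], [v_1,v_3,v_7]

Hence C_0 ≅ Z^9, C_1 ≅ Z^17, C_2 ≅ Z^7.

∂_1: C_1 → C_0 is given by ∂[p,q] = [q] − [p]. For instance
  ∂[v_0,v_8] = [v_8] − [v_0].
As a 9×17 matrix over Z this has rank 8, with invariant factors (1,1,1,1,1,1,1,1).

∂_2: C_2 → C_1 sends each 2-simplex [p,q,r] to [q,r] − [p,r] + [p,q]. For instance
  ∂[v_0,v_6,v_8] = [v_6,v_8] − [v_0,v_8] + [v_0,v_6],
  ∂[v_0,v_3,v_8] = [v_3,v_8] − [v_0,v_8] + [v_0,v_3].
This gives a 17×7 integer matrix of rank 7; reducing to Smith normal form yields diagonal entries (1,1,1,1,1,1,1).

From H_k ≅ ker(∂_k) / im(∂_{k+1}) we obtain:

  H_0: rank C_0 − rank ∂_1 = 9 − 8 = 1, and the invariant factors of ∂_1 are all 1, so H_0 = Z.
  H_1: rank ker ∂_1 − rank ∂_2 = (17 − 8) − 7 = 2, and the invariant factors of ∂_2 are all 1, so H_1 = Z^2.
  H_2: rank ker ∂_2 − rank ∂_3 = (7 − 7) − 0 = 0, and there is no ∂_3, so H_2 = 0.

As a check, the Euler characteristic is 9 − 17 + 7 = -1, which agrees with 1 − 2 + 0 = -1.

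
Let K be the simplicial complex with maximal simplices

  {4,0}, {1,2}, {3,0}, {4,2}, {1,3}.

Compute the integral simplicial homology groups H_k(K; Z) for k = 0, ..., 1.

We work with the vertex ordering 0 < 1 < 2 < 3 < 4. The simplices of K, each written with vertices in increasing order, are:

  0-simplices (5): [0], [1], [2], [3], [4]
  1-simplices (5): [0,3], [0,4], [1,2], [1,3], [2,4]

giving chain groups C_0 ≅ Z^5, C_1 ≅ Z^5.

The boundary map ∂_1: C_1 → C_0 maps an edge to its endpoints' difference, ∂[p,q] = q − p. For instance
  ∂[2,4] = [4] − [2].
As a 5×5 matrix over Z this has rank 4, with invariant factors (1,1,1,1).

Reading off H_k = ker ∂_k / im ∂_{k+1}:

  H_0: rank C_0 − rank ∂_1 = 5 − 4 = 1, and the invariant factors of ∂_1 are all 1, so H_0 ≅ Z.
  H_1: rank ker ∂_1 − rank ∂_2 = (5 − 4) − 0 = 1, and there is no ∂_2, so H_1 ≅ Z.

H_0 ≅ Z,  H_1 ≅ Z.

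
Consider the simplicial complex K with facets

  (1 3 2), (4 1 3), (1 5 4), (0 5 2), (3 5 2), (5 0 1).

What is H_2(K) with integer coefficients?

H_2 = 0.

We work with the vertex ordering 0 < 1 < 2 < 3 < 4 < 5. The simplices of K, each written with vertices in increasing order, are:

  0-simplices (6): [0], [1], [2], [3], [4], [5]
  1-simplices (12): [0,1], [0,2], [0,5], [1,2], [1,3], [1,4], [1,5], [2,3], [2,5], [3,4], [3,5], [4,5]
  2-simplices (6): [0,1,5], [0,2,5], [1,2,3], [1,3,4], [1,4,5], [2,3,5]

giving chain groups C_0 ≅ Z^6, C_1 ≅ Z^12, C_2 ≅ Z^6.

The boundary map ∂_1: C_1 → C_0 is given by ∂[p,q] = [q] − [p].
The resulting 6×12 matrix has rank 5, and its Smith normal form has invariant factors (1,1,1,1,1).

The boundary map ∂_2: C_2 → C_1 acts by ∂[p,q,r] = [q,r] − [p,r] + [p,q]. For instance
  ∂[1,2,3] = [2,3] − [1,3] + [1,2],
  ∂[0,1,5] = [1,5] − [0,5] + [0,1].
The resulting 12×6 matrix has rank 6, and its Smith normal form has invariant factors (1,1,1,1,1,1).

Computing H_k = (kernel of ∂_k) / (image of ∂_{k+1}):

  H_2: rank ker ∂_2 − rank ∂_3 = (6 − 6) − 0 = 0, and there is no ∂_3, so H_2 ≅ 0.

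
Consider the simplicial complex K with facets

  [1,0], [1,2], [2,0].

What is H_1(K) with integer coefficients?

H_1 = Z.

Take the total order 0 < 1 < 2 on the vertex set. Then K (dimension 1) consists of the simplices:

  0-simplices (3): [0], [1], [2]
  1-simplices (3): [0,1], [0,2], [1,2]

giving chain groups C_0 ≅ Z^3, C_1 ≅ Z^3.

∂_1: C_1 → C_0 sends each edge [p,q] (with p < q) to q − p. For instance
  ∂[1,2] = [2] − [1].
The resulting 3×3 matrix has rank 2, and its Smith normal form has invariant factors (1,1).

Now H_k = ker ∂_k / im ∂_{k+1}, so:

  H_1: rank ker ∂_1 − rank ∂_2 = (3 − 2) − 0 = 1, and there is no ∂_2, so H_1 ≅ Z.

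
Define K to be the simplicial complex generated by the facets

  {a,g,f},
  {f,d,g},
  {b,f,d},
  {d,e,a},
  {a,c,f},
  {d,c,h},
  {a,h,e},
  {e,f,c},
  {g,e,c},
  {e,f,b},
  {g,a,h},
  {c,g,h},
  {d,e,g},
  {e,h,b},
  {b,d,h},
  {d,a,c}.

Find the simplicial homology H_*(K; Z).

K has 8 vertices, 24 edges, 16 triangles.
rank ∂_0 = 0, rank ∂_1 = 7 ⇒ b_0 = 8 − 0 − 7 = 1; all invariant factors of ∂_1 are 1 so no torsion. So H_0 = Z.
rank ∂_1 = 7, rank ∂_2 = 15 ⇒ b_1 = 24 − 7 − 15 = 2; all invariant factors of ∂_2 are 1 so no torsion. So H_1 = Z^2.
rank ∂_2 = 15, rank ∂_3 = 0 ⇒ b_2 = 16 − 15 − 0 = 1. So H_2 = Z.

H_0 = Z,  H_1 = Z^2,  H_2 = Z.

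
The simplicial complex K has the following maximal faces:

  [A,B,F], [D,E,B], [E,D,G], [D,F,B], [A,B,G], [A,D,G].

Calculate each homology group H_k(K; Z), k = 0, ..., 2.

We work with the vertex ordering A < B < D < E < F < G. The simplices of K, each written with vertices in increasing order, are:

  0-simplices (6): A, B, D, E, F, G
  1-simplices (12): AB, AD, AF, AG, BD, BE, BF, BG, DE, DF, DG, EG
  2-simplices (6): ABF, ABG, ADG, BDE, BDF, DEG

Hence C_0 ≅ Z^6, C_1 ≅ Z^12, C_2 ≅ Z^6.

Boundary ∂_1: C_1 → C_0 sends each edge [p,q] (with p < q) to q − p. For instance
  ∂EG = G − E.
The resulting 6×12 matrix has rank 5, and its Smith normal form has invariant factors (1,1,1,1,1).

The boundary map ∂_2: C_2 → C_1 maps a triangle to the signed sum of its edges. For instance
  ∂ABF = BF − AF + AB,
  ∂ADG = DG − AG + AD.
This gives a 12×6 integer matrix of rank 6; reducing to Smith normal form yields diagonal entries (1,1,1,1,1,1).

Now H_k = ker ∂_k / im ∂_{k+1}, so:

  H_0: rank C_0 − rank ∂_1 = 6 − 5 = 1, and the invariant factors of ∂_1 are all 1, so H_0 ≅ Z.
  H_1: rank ker ∂_1 − rank ∂_2 = (12 − 5) − 6 = 1, and the invariant factors of ∂_2 are all 1, so H_1 ≅ Z.
  H_2: rank ker ∂_2 − rank ∂_3 = (6 − 6) − 0 = 0, and there is no ∂_3, so H_2 ≅ 0.

(K is a triangulation of the cylinder S^1 x I.)

H_0 ≅ Z,  H_1 ≅ Z,  H_2 = 0.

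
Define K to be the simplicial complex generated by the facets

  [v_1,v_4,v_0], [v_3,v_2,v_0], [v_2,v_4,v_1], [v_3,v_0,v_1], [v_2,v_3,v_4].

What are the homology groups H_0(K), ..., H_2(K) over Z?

H_0 = Z,  H_1 = Z,  H_2 = 0.

K has 5 vertices, 10 edges, 5 triangles.
rank ∂_0 = 0, rank ∂_1 = 4 ⇒ b_0 = 5 − 0 − 4 = 1; all invariant factors of ∂_1 are 1 so no torsion. So H_0 ≅ Z.
rank ∂_1 = 4, rank ∂_2 = 5 ⇒ b_1 = 10 − 4 − 5 = 1; all invariant factors of ∂_2 are 1 so no torsion. So H_1 ≅ Z.
rank ∂_2 = 5, rank ∂_3 = 0 ⇒ b_2 = 5 − 5 − 0 = 0. So H_2 ≅ 0.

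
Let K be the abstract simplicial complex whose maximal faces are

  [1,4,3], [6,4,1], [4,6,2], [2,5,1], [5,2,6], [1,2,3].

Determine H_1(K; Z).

Take the total order 1 < 2 < 3 < 4 < 5 < 6 on the vertex set. Then K (dimension 2) consists of the simplices:

  0-simplices (6): [1], [2], [3], [4], [5], [6]
  1-simplices (12): [1,2], [1,3], [1,4], [1,5], [1,6], [2,3], [2,4], [2,5], [2,6], [3,4], [4,6], [5,6]
  2-simplices (6): [1,2,3], [1,2,5], [1,3,4], [1,4,6], [2,4,6], [2,5,6]

so the chain groups are C_0 ≅ Z^6, C_1 ≅ Z^12, C_2 ≅ Z^6.

The boundary map ∂_1: C_1 → C_0 maps an edge to its endpoints' difference, ∂[p,q] = q − p. For instance
  ∂[1,4] = [4] − [1].
The 6×12 boundary matrix has rank 5 and Smith normal form diag(1,1,1,1,1).

∂_2: C_2 → C_1 acts by ∂[p,q,r] = [q,r] − [p,r] + [p,q]. For instance
  ∂[1,4,6] = [4,6] − [1,6] + [1,4],
  ∂[2,4,6] = [4,6] − [2,6] + [2,4].
This gives a 12×6 integer matrix of rank 6; reducing to Smith normal form yields diagonal entries (1,1,1,1,1,1).

From H_k ≅ ker(∂_k) / im(∂_{k+1}) we obtain:

  H_1: rank ker ∂_1 − rank ∂_2 = (12 − 5) − 6 = 1, and the invariant factors of ∂_2 are all 1, so H_1 ≅ Z.

H_1 = Z.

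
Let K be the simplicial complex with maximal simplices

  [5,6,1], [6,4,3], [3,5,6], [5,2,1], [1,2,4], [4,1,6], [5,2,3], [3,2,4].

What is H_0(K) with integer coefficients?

H_0 = Z.

Fix the vertex order 1 < 2 < 3 < 4 < 5 < 6 and write every simplex with vertices in increasing order. Then dim K = 2 and the simplices of K are:

  0-simplices (6): [1], [2], [3], [4], [5], [6]
  1-simplices (12): [1,2], [1,4], [1,5], [1,6], [2,3], [2,4], [2,5], [3,4], [3,5], [3,6], [4,6], [5,6]
  2-simplices (8): [1,2,4], [1,2,5], [1,4,6], [1,5,6], [2,3,4], [2,3,5], [3,4,6], [3,5,6]

Hence C_0 ≅ Z^6, C_1 ≅ Z^12, C_2 ≅ Z^8.

∂_1: C_1 → C_0 maps an edge to its endpoints' difference, ∂[p,q] = q − p. For instance
  ∂[1,4] = [4] − [1].
The resulting 6×12 matrix has rank 5, and its Smith normal form has invariant factors (1,1,1,1,1).

∂_2: C_2 → C_1 acts by ∂[p,q,r] = [q,r] − [p,r] + [p,q]. For instance
  ∂[3,5,6] = [5,6] − [3,6] + [3,5],
  ∂[2,3,4] = [3,4] − [2,4] + [2,3].
The 12×8 boundary matrix has rank 7 and Smith normal form diag(1,1,1,1,1,1,1).

Computing H_k = (kernel of ∂_k) / (image of ∂_{k+1}):

  H_0: rank C_0 − rank ∂_1 = 6 − 5 = 1, and the invariant factors of ∂_1 are all 1, so H_0 = Z.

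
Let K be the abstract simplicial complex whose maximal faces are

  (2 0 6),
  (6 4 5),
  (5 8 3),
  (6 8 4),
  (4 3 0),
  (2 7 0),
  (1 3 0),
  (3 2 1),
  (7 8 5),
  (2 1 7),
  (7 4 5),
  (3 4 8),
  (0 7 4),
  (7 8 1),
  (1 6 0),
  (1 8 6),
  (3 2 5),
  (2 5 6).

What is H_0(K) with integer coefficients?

H_0 ≅ Z.

Order the vertices as 0 < 1 < 2 < 3 < 4 < 5 < 6 < 7 < 8. Listing each simplex with vertices in this order, K has dimension 2 with simplices:

  0-simplices (9): [0], [1], [2], [3], [4], [5], [6], [7], [8]
  1-simplices (27): (27 of them)
  2-simplices (18): [0,1,3], [0,1,6], [0,2,6], [0,2,7], [0,3,4], [0,4,7], [1,2,3], [1,2,7], [1,6,8], [1,7,8], [2,3,5], [2,5,6], [3,4,8], [3,5,8], [4,5,6], [4,5,7], [4,6,8], [5,7,8]

so the chain groups are C_0 ≅ Z^9, C_1 ≅ Z^27, C_2 ≅ Z^18.

The boundary map ∂_1: C_1 → C_0 maps an edge to its endpoints' difference, ∂[p,q] = q − p.
The resulting 9×27 matrix has rank 8, and its Smith normal form has invariant factors (1,1,1,1,1,1,1,1).

∂_2: C_2 → C_1 acts by ∂[p,q,r] = [q,r] − [p,r] + [p,q]. For instance
  ∂[3,4,8] = [4,8] − [3,8] + [3,4],
  ∂[3,5,8] = [5,8] − [3,8] + [3,5].
The resulting 27×18 matrix has rank 18, and its Smith normal form has invariant factors (1,1,1,1,1,1,1,1,1,1,1,1,1,1,1,1,1,2).

Computing H_k = (kernel of ∂_k) / (image of ∂_{k+1}):

  H_0: rank C_0 − rank ∂_1 = 9 − 8 = 1, and the invariant factors of ∂_1 are all 1, so H_0 = Z.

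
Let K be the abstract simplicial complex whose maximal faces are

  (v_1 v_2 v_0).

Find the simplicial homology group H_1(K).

Order the vertices as v_0 < v_1 < v_2. Listing each simplex with vertices in this order, K has dimension 2 with simplices:

  0-simplices (3): [v_0], [v_1], [v_2]
  1-simplices (3): [v_0,v_1], [v_0,v_2], [v_1,v_2]
  2-simplices (1): [v_0,v_1,v_2]

so the chain groups are C_0 ≅ Z^3, C_1 ≅ Z^3, C_2 ≅ Z^1.

Boundary ∂_1: C_1 → C_0 maps an edge to its endpoints' difference, ∂[p,q] = q − p. For instance
  ∂[v_0,v_1] = [v_1] − [v_0].
The resulting 3×3 matrix has rank 2, and its Smith normal form has invariant factors (1,1).

Boundary ∂_2: C_2 → C_1 acts by ∂[p,q,r] = [q,r] − [p,r] + [p,q]. For instance
  ∂[v_0,v_1,v_2] = [v_1,v_2] − [v_0,v_2] + [v_0,v_1].
The resulting 3×1 matrix has rank 1, and its Smith normal form has invariant factors (1).

Now H_k = ker ∂_k / im ∂_{k+1}, so:

  H_1: rank ker ∂_1 − rank ∂_2 = (3 − 2) − 1 = 0, and the invariant factors of ∂_2 are all 1, so H_1 ≅ 0.

(K is a triangulation of the 2-simplex.)

H_1 ≅ 0.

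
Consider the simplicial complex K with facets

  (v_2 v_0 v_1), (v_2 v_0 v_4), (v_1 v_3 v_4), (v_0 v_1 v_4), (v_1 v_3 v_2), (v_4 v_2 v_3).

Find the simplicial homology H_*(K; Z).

H_0 = Z,  H_1 = 0,  H_2 = Z.

We work with the vertex ordering v_0 < v_1 < v_2 < v_3 < v_4. The simplices of K, each written with vertices in increasing order, are:

  0-simplices (5): [v_0], [v_1], [v_2], [v_3], [v_4]
  1-simplices (9): [v_0,v_1], [v_0,v_2], [v_0,v_4], [v_1,v_2], [v_1,v_3], [v_1,v_4], [v_2,v_3], [v_2,v_4], [v_3,v_4]
  2-simplices (6): [v_0,v_1,v_2], [v_0,v_1,v_4], [v_0,v_2,v_4], [v_1,v_2,v_3], [v_1,v_3,v_4], [v_2,v_3,v_4]

Hence C_0 ≅ Z^5, C_1 ≅ Z^9, C_2 ≅ Z^6.

Boundary ∂_1: C_1 → C_0 sends each edge [p,q] (with p < q) to q − p.
This gives a 5×9 integer matrix of rank 4; reducing to Smith normal form yields diagonal entries (1,1,1,1).

Boundary ∂_2: C_2 → C_1 maps a triangle to the signed sum of its edges. For instance
  ∂[v_0,v_1,v_4] = [v_1,v_4] − [v_0,v_4] + [v_0,v_1],
  ∂[v_1,v_3,v_4] = [v_3,v_4] − [v_1,v_4] + [v_1,v_3].
As a 9×6 matrix over Z this has rank 5, with invariant factors (1,1,1,1,1).

From H_k ≅ ker(∂_k) / im(∂_{k+1}) we obtain:

  H_0: rank C_0 − rank ∂_1 = 5 − 4 = 1, and the invariant factors of ∂_1 are all 1, so H_0 ≅ Z.
  H_1: rank ker ∂_1 − rank ∂_2 = (9 − 4) − 5 = 0, and the invariant factors of ∂_2 are all 1, so H_1 ≅ 0.
  H_2: rank ker ∂_2 − rank ∂_3 = (6 − 5) − 0 = 1, and there is no ∂_3, so H_2 ≅ Z.

(K is a triangulation of the 2-sphere S^2.)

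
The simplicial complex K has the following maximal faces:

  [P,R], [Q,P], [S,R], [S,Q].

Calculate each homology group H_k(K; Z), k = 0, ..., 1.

H_0 = Z,  H_1 = Z.

Order the vertices as P < Q < R < S. Listing each simplex with vertices in this order, K has dimension 1 with simplices:

  0-simplices (4): P, Q, R, S
  1-simplices (4): PQ, PR, QS, RS

so the chain groups are C_0 ≅ Z^4, C_1 ≅ Z^4.

The boundary map ∂_1: C_1 → C_0 maps an edge to its endpoints' difference, ∂[p,q] = q − p.
The resulting 4×4 matrix has rank 3, and its Smith normal form has invariant factors (1,1,1).

Reading off H_k = ker ∂_k / im ∂_{k+1}:

  H_0: rank C_0 − rank ∂_1 = 4 − 3 = 1, and the invariant factors of ∂_1 are all 1, so H_0 = Z.
  H_1: rank ker ∂_1 − rank ∂_2 = (4 − 3) − 0 = 1, and there is no ∂_2, so H_1 = Z.

(K is a triangulation of the circle S^1.)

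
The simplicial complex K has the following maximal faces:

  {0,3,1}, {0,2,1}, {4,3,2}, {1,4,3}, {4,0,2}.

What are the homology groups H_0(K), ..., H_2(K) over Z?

H_0 = Z,  H_1 = Z,  H_2 = 0.

Fix the vertex order 0 < 1 < 2 < 3 < 4 and write every simplex with vertices in increasing order. Then dim K = 2 and the simplices of K are:

  0-simplices (5): [0], [1], [2], [3], [4]
  1-simplices (10): [0,1], [0,2], [0,3], [0,4], [1,2], [1,3], [1,4], [2,3], [2,4], [3,4]
  2-simplices (5): [0,1,2], [0,1,3], [0,2,4], [1,3,4], [2,3,4]

giving chain groups C_0 ≅ Z^5, C_1 ≅ Z^10, C_2 ≅ Z^5.

∂_1: C_1 → C_0 maps an edge to its endpoints' difference, ∂[p,q] = q − p.
This gives a 5×10 integer matrix of rank 4; reducing to Smith normal form yields diagonal entries (1,1,1,1).

The boundary map ∂_2: C_2 → C_1 maps a triangle to the signed sum of its edges. For instance
  ∂[0,1,3] = [1,3] − [0,3] + [0,1],
  ∂[0,2,4] = [2,4] − [0,4] + [0,2].
The resulting 10×5 matrix has rank 5, and its Smith normal form has invariant factors (1,1,1,1,1).

Now H_k = ker ∂_k / im ∂_{k+1}, so:

  H_0: rank C_0 − rank ∂_1 = 5 − 4 = 1, and the invariant factors of ∂_1 are all 1, so H_0 ≅ Z.
  H_1: rank ker ∂_1 − rank ∂_2 = (10 − 4) − 5 = 1, and the invariant factors of ∂_2 are all 1, so H_1 ≅ Z.
  H_2: rank ker ∂_2 − rank ∂_3 = (5 − 5) − 0 = 0, and there is no ∂_3, so H_2 ≅ 0.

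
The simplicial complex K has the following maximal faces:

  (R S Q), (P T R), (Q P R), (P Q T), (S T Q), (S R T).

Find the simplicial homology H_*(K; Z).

Take the total order P < Q < R < S < T on the vertex set. Then K (dimension 2) consists of the simplices:

  0-simplices (5): P, Q, R, S, T
  1-simplices (9): PQ, PR, PT, QR, QS, QT, RS, RT, ST
  2-simplices (6): PQR, PQT, PRT, QRS, QST, RST

Hence C_0 ≅ Z^5, C_1 ≅ Z^9, C_2 ≅ Z^6.

∂_1: C_1 → C_0 sends each edge [p,q] (with p < q) to q − p.
The 5×9 boundary matrix has rank 4 and Smith normal form diag(1,1,1,1).

Boundary ∂_2: C_2 → C_1 acts by ∂[p,q,r] = [q,r] − [p,r] + [p,q]. For instance
  ∂QRS = RS − QS + QR,
  ∂PQT = QT − PT + PQ.
As a 9×6 matrix over Z this has rank 5, with invariant factors (1,1,1,1,1).

Computing H_k = (kernel of ∂_k) / (image of ∂_{k+1}):

  H_0: rank C_0 − rank ∂_1 = 5 − 4 = 1, and the invariant factors of ∂_1 are all 1, so H_0 = Z.
  H_1: rank ker ∂_1 − rank ∂_2 = (9 − 4) − 5 = 0, and the invariant factors of ∂_2 are all 1, so H_1 = 0.
  H_2: rank ker ∂_2 − rank ∂_3 = (6 − 5) − 0 = 1, and there is no ∂_3, so H_2 = Z.

H_0 = Z,  H_1 = 0,  H_2 = Z.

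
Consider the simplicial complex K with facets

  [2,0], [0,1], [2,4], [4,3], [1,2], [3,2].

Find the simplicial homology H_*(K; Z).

H_0 = Z,  H_1 = Z^2.

Take the total order 0 < 1 < 2 < 3 < 4 on the vertex set. Then K (dimension 1) consists of the simplices:

  0-simplices (5): [0], [1], [2], [3], [4]
  1-simplices (6): [0,1], [0,2], [1,2], [2,3], [2,4], [3,4]

so the chain groups are C_0 ≅ Z^5, C_1 ≅ Z^6.

Boundary ∂_1: C_1 → C_0 is given by ∂[p,q] = [q] − [p].
The 5×6 boundary matrix has rank 4 and Smith normal form diag(1,1,1,1).

Computing H_k = (kernel of ∂_k) / (image of ∂_{k+1}):

  H_0: rank C_0 − rank ∂_1 = 5 − 4 = 1, and the invariant factors of ∂_1 are all 1, so H_0 ≅ Z.
  H_1: rank ker ∂_1 − rank ∂_2 = (6 − 4) − 0 = 2, and there is no ∂_2, so H_1 ≅ Z^2.

As a check, the Euler characteristic is 5 − 6 = -1, which agrees with 1 − 2 = -1.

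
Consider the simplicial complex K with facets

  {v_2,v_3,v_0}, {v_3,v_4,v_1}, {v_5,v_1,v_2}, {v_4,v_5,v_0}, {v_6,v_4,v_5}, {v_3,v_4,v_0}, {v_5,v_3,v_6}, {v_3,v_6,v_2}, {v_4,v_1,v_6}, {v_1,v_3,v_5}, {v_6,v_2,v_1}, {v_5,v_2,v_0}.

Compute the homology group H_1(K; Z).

K has 7 vertices, 18 edges, 12 triangles.
rank ∂_1 = 6, rank ∂_2 = 12 ⇒ b_1 = 18 − 6 − 12 = 0; ∂_2 has invariant factor(s) [2] giving torsion. So H_1 = Z/2.

H_1 = Z/2.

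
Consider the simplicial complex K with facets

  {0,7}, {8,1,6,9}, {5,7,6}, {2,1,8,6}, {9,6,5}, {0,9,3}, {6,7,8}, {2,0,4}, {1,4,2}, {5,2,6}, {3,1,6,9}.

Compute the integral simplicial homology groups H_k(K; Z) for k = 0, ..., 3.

Order the vertices as 0 < 1 < 2 < 3 < 4 < 5 < 6 < 7 < 8 < 9. Listing each simplex with vertices in this order, K has dimension 3 with simplices:

  0-simplices (10): [0], [1], [2], [3], [4], [5], [6], [7], [8], [9]
  1-simplices (25): (25 of them)
  2-simplices (17): [0,2,4], [0,3,9], [1,2,4], [1,2,6], [1,2,8], [1,3,6], [1,3,9], [1,6,8], [1,6,9], [1,8,9], [2,5,6], [2,6,8], [3,6,9], [5,6,7], [5,6,9], [6,7,8], [6,8,9]
  3-simplices (3): [1,2,6,8], [1,3,6,9], [1,6,8,9]

giving chain groups C_0 ≅ Z^10, C_1 ≅ Z^25, C_2 ≅ Z^17, C_3 ≅ Z^3.

Boundary ∂_1: C_1 → C_0 maps an edge to its endpoints' difference, ∂[p,q] = q − p.
The resulting 10×25 matrix has rank 9, and its Smith normal form has invariant factors (1,1,1,1,1,1,1,1,1).

∂_2: C_2 → C_1 acts by ∂[p,q,r] = [q,r] − [p,r] + [p,q]. For instance
  ∂[3,6,9] = [6,9] − [3,9] + [3,6],
  ∂[5,6,7] = [6,7] − [5,7] + [5,6].
As a 25×17 matrix over Z this has rank 14, with invariant factors (1,1,1,1,1,1,1,1,1,1,1,1,1,1).

Boundary ∂_3: C_3 → C_2 sends each 3-simplex σ to the alternating sum Σ_i (−1)^i (σ with its i-th vertex removed). For instance
  ∂[1,2,6,8] = [2,6,8] − [1,6,8] + [1,2,8] − [1,2,6],
  ∂[1,6,8,9] = [6,8,9] − [1,8,9] + [1,6,9] − [1,6,8].
The resulting 17×3 matrix has rank 3, and its Smith normal form has invariant factors (1,1,1).

Computing H_k = (kernel of ∂_k) / (image of ∂_{k+1}):

  H_0: rank C_0 − rank ∂_1 = 10 − 9 = 1, and the invariant factors of ∂_1 are all 1, so H_0 = Z.
  H_1: rank ker ∂_1 − rank ∂_2 = (25 − 9) − 14 = 2, and the invariant factors of ∂_2 are all 1, so H_1 = Z^2.
  H_2: rank ker ∂_2 − rank ∂_3 = (17 − 14) − 3 = 0, and the invariant factors of ∂_3 are all 1, so H_2 = 0.
  H_3: rank ker ∂_3 − rank ∂_4 = (3 − 3) − 0 = 0, and there is no ∂_4, so H_3 = 0.

H_0 ≅ Z,  H_1 ≅ Z^2,  H_2 = 0,  H_3 = 0.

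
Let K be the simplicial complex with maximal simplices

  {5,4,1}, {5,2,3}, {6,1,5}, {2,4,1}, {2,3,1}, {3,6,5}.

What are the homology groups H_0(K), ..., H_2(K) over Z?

Take the total order 1 < 2 < 3 < 4 < 5 < 6 on the vertex set. Then K (dimension 2) consists of the simplices:

  0-simplices (6): [1], [2], [3], [4], [5], [6]
  1-simplices (12): [1,2], [1,3], [1,4], [1,5], [1,6], [2,3], [2,4], [2,5], [3,5], [3,6], [4,5], [5,6]
  2-simplices (6): [1,2,3], [1,2,4], [1,4,5], [1,5,6], [2,3,5], [3,5,6]

so the chain groups are C_0 ≅ Z^6, C_1 ≅ Z^12, C_2 ≅ Z^6.

Boundary ∂_1: C_1 → C_0 sends each edge [p,q] (with p < q) to q − p. For instance
  ∂[2,4] = [4] − [2].
This gives a 6×12 integer matrix of rank 5; reducing to Smith normal form yields diagonal entries (1,1,1,1,1).

Boundary ∂_2: C_2 → C_1 sends each 2-simplex [p,q,r] to [q,r] − [p,r] + [p,q]. For instance
  ∂[1,2,4] = [2,4] − [1,4] + [1,2],
  ∂[1,5,6] = [5,6] − [1,6] + [1,5].
This gives a 12×6 integer matrix of rank 6; reducing to Smith normal form yields diagonal entries (1,1,1,1,1,1).

Now H_k = ker ∂_k / im ∂_{k+1}, so:

  H_0: rank C_0 − rank ∂_1 = 6 − 5 = 1, and the invariant factors of ∂_1 are all 1, so H_0 = Z.
  H_1: rank ker ∂_1 − rank ∂_2 = (12 − 5) − 6 = 1, and the invariant factors of ∂_2 are all 1, so H_1 = Z.
  H_2: rank ker ∂_2 − rank ∂_3 = (6 − 6) − 0 = 0, and there is no ∂_3, so H_2 = 0.

As a check, the Euler characteristic is 6 − 12 + 6 = 0, which agrees with 1 − 1 + 0 = 0.

H_0 = Z,  H_1 = Z,  H_2 = 0.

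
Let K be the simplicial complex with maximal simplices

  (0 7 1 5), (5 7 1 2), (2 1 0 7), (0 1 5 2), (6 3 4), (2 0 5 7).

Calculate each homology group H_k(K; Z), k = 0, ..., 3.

H_0 = Z^2,  H_1 = 0,  H_2 = 0,  H_3 = Z.

We work with the vertex ordering 0 < 1 < 2 < 3 < 4 < 5 < 6 < 7. The simplices of K, each written with vertices in increasing order, are:

  0-simplices (8): [0], [1], [2], [3], [4], [5], [6], [7]
  1-simplices (13): [0,1], [0,2], [0,5], [0,7], [1,2], [1,5], [1,7], [2,5], [2,7], [3,4], [3,6], [4,6], [5,7]
  2-simplices (11): [0,1,2], [0,1,5], [0,1,7], [0,2,5], [0,2,7], [0,5,7], [1,2,5], [1,2,7], [1,5,7], [2,5,7], [3,4,6]
  3-simplices (5): [0,1,2,5], [0,1,2,7], [0,1,5,7], [0,2,5,7], [1,2,5,7]

Hence C_0 ≅ Z^8, C_1 ≅ Z^13, C_2 ≅ Z^11, C_3 ≅ Z^5.

∂_1: C_1 → C_0 is given by ∂[p,q] = [q] − [p].
This gives a 8×13 integer matrix of rank 6; reducing to Smith normal form yields diagonal entries (1,1,1,1,1,1).

∂_2: C_2 → C_1 acts by ∂[p,q,r] = [q,r] − [p,r] + [p,q]. For instance
  ∂[0,5,7] = [5,7] − [0,7] + [0,5],
  ∂[1,2,5] = [2,5] − [1,5] + [1,2].
The resulting 13×11 matrix has rank 7, and its Smith normal form has invariant factors (1,1,1,1,1,1,1).

The boundary map ∂_3: C_3 → C_2 sends each 3-simplex σ to the alternating sum Σ_i (−1)^i (σ with its i-th vertex removed). For instance
  ∂[0,1,2,5] = [1,2,5] − [0,2,5] + [0,1,5] − [0,1,2],
  ∂[0,2,5,7] = [2,5,7] − [0,5,7] + [0,2,7] − [0,2,5].
The 11×5 boundary matrix has rank 4 and Smith normal form diag(1,1,1,1).

Reading off H_k = ker ∂_k / im ∂_{k+1}:

  H_0: rank C_0 − rank ∂_1 = 8 − 6 = 2, and the invariant factors of ∂_1 are all 1, so H_0 = Z^2.
  H_1: rank ker ∂_1 − rank ∂_2 = (13 − 6) − 7 = 0, and the invariant factors of ∂_2 are all 1, so H_1 = 0.
  H_2: rank ker ∂_2 − rank ∂_3 = (11 − 7) − 4 = 0, and the invariant factors of ∂_3 are all 1, so H_2 = 0.
  H_3: rank ker ∂_3 − rank ∂_4 = (5 − 4) − 0 = 1, and there is no ∂_4, so H_3 = Z.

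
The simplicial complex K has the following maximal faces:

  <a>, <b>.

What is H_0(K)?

Fix the vertex order a < b and write every simplex with vertices in increasing order. Then dim K = 0 and the simplices of K are:

  0-simplices (2): a, b

so the chain groups are C_0 ≅ Z^2.

Now H_k = ker ∂_k / im ∂_{k+1}, so:

  H_0: rank C_0 − rank ∂_1 = 2 − 0 = 2, and there is no ∂_1, so H_0 ≅ Z^2.

H_0 ≅ Z^2.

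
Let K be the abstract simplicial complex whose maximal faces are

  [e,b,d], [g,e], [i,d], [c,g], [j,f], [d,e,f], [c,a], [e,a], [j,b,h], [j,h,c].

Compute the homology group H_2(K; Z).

Fix the vertex order a < b < c < d < e < f < g < h < i < j and write every simplex with vertices in increasing order. Then dim K = 2 and the simplices of K are:

  0-simplices (10): a, b, c, d, e, f, g, h, i, j
  1-simplices (16): ac, ae, bd, be, bh, bj, cg, ch, cj, de, df, di, ef, eg, fj, hj
  2-simplices (4): bde, bhj, chj, def

Hence C_0 ≅ Z^10, C_1 ≅ Z^16, C_2 ≅ Z^4.

Boundary ∂_1: C_1 → C_0 maps an edge to its endpoints' difference, ∂[p,q] = q − p. For instance
  ∂fj = j − f.
The resulting 10×16 matrix has rank 9, and its Smith normal form has invariant factors (1,1,1,1,1,1,1,1,1).

∂_2: C_2 → C_1 sends each 2-simplex [p,q,r] to [q,r] − [p,r] + [p,q]. For instance
  ∂bde = de − be + bd,
  ∂chj = hj − cj + ch.
As a 16×4 matrix over Z this has rank 4, with invariant factors (1,1,1,1).

From H_k ≅ ker(∂_k) / im(∂_{k+1}) we obtain:

  H_2: rank ker ∂_2 − rank ∂_3 = (4 − 4) − 0 = 0, and there is no ∂_3, so H_2 ≅ 0.

H_2 = 0.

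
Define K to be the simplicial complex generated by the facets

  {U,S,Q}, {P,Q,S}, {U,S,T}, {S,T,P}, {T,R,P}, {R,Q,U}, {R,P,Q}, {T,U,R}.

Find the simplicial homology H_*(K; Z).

We work with the vertex ordering P < Q < R < S < T < U. The simplices of K, each written with vertices in increasing order, are:

  0-simplices (6): P, Q, R, S, T, U
  1-simplices (12): PQ, PR, PS, PT, QR, QS, QU, RT, RU, ST, SU, TU
  2-simplices (8): PQR, PQS, PRT, PST, QRU, QSU, RTU, STU

so the chain groups are C_0 ≅ Z^6, C_1 ≅ Z^12, C_2 ≅ Z^8.

∂_1: C_1 → C_0 maps an edge to its endpoints' difference, ∂[p,q] = q − p.
As a 6×12 matrix over Z this has rank 5, with invariant factors (1,1,1,1,1).

Boundary ∂_2: C_2 → C_1 sends each 2-simplex [p,q,r] to [q,r] − [p,r] + [p,q]. For instance
  ∂QSU = SU − QU + QS,
  ∂RTU = TU − RU + RT.
The resulting 12×8 matrix has rank 7, and its Smith normal form has invariant factors (1,1,1,1,1,1,1).

Computing H_k = (kernel of ∂_k) / (image of ∂_{k+1}):

  H_0: rank C_0 − rank ∂_1 = 6 − 5 = 1, and the invariant factors of ∂_1 are all 1, so H_0 = Z.
  H_1: rank ker ∂_1 − rank ∂_2 = (12 − 5) − 7 = 0, and the invariant factors of ∂_2 are all 1, so H_1 = 0.
  H_2: rank ker ∂_2 − rank ∂_3 = (8 − 7) − 0 = 1, and there is no ∂_3, so H_2 = Z.

As a check, the Euler characteristic is 6 − 12 + 8 = 2, which agrees with 1 − 0 + 1 = 2.

H_0 ≅ Z,  H_1 = 0,  H_2 ≅ Z.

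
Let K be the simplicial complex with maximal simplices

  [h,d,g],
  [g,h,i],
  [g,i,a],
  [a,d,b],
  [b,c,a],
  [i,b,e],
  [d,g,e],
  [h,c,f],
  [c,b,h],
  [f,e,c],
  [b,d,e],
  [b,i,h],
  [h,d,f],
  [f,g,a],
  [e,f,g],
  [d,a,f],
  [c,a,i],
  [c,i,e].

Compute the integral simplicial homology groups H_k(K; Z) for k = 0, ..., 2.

H_0 ≅ Z,  H_1 ≅ Z ⊕ Z/2,  H_2 = 0.

Take the total order a < b < c < d < e < f < g < h < i on the vertex set. Then K (dimension 2) consists of the simplices:

  0-simplices (9): a, b, c, d, e, f, g, h, i
  1-simplices (27): ab, ac, ad, af, ag, ai, bc, bd, be, bh, bi, ce, cf, ch, ci, de, df, dg, dh, ef, eg, ei, fg, fh, gh, gi, hi
  2-simplices (18): abc, abd, aci, adf, afg, agi, bch, bde, bei, bhi, cef, cei, cfh, deg, dfh, dgh, efg, ghi

giving chain groups C_0 ≅ Z^9, C_1 ≅ Z^27, C_2 ≅ Z^18.

The boundary map ∂_1: C_1 → C_0 sends each edge [p,q] (with p < q) to q − p.
This gives a 9×27 integer matrix of rank 8; reducing to Smith normal form yields diagonal entries (1,1,1,1,1,1,1,1).

The boundary map ∂_2: C_2 → C_1 maps a triangle to the signed sum of its edges. For instance
  ∂bde = de − be + bd,
  ∂deg = eg − dg + de.
As a 27×18 matrix over Z this has rank 18, with invariant factors (1,1,1,1,1,1,1,1,1,1,1,1,1,1,1,1,1,2).

Reading off H_k = ker ∂_k / im ∂_{k+1}:

  H_0: rank C_0 − rank ∂_1 = 9 − 8 = 1, and the invariant factors of ∂_1 are all 1, so H_0 = Z.
  H_1: rank ker ∂_1 − rank ∂_2 = (27 − 8) − 18 = 1, and ∂_2 has invariant factor 2 > 1, so H_1 = Z ⊕ Z/2.
  H_2: rank ker ∂_2 − rank ∂_3 = (18 − 18) − 0 = 0, and there is no ∂_3, so H_2 = 0.

As a check, the Euler characteristic is 9 − 27 + 18 = 0, which agrees with 1 − 1 + 0 = 0.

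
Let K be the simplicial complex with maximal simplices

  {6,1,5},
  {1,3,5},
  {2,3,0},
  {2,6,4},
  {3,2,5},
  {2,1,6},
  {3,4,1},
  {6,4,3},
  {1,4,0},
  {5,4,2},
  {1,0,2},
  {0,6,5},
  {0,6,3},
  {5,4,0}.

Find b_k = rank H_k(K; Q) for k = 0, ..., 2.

We work with the vertex ordering 0 < 1 < 2 < 3 < 4 < 5 < 6. The simplices of K, each written with vertices in increasing order, are:

  0-simplices (7): [0], [1], [2], [3], [4], [5], [6]
  1-simplices (21): [0,1], [0,2], [0,3], [0,4], [0,5], [0,6], [1,2], [1,3], [1,4], [1,5], [1,6], [2,3], [2,4], [2,5], [2,6], [3,4], [3,5], [3,6], [4,5], [4,6], [5,6]
  2-simplices (14): [0,1,2], [0,1,4], [0,2,3], [0,3,6], [0,4,5], [0,5,6], [1,2,6], [1,3,4], [1,3,5], [1,5,6], [2,3,5], [2,4,5], [2,4,6], [3,4,6]

Hence C_0 ≅ Z^7, C_1 ≅ Z^21, C_2 ≅ Z^14.

The boundary map ∂_1: C_1 → C_0 sends each edge [p,q] (with p < q) to q − p. For instance
  ∂[2,6] = [6] − [2].
This gives a 7×21 integer matrix of rank 6; reducing to Smith normal form yields diagonal entries (1,1,1,1,1,1).

∂_2: C_2 → C_1 acts by ∂[p,q,r] = [q,r] − [p,r] + [p,q]. For instance
  ∂[0,1,2] = [1,2] − [0,2] + [0,1],
  ∂[0,4,5] = [4,5] − [0,5] + [0,4].
As a 21×14 matrix over Z this has rank 13, with invariant factors (1,1,1,1,1,1,1,1,1,1,1,1,1).

From H_k ≅ ker(∂_k) / im(∂_{k+1}) we obtain:

  H_0: rank C_0 − rank ∂_1 = 7 − 6 = 1, and the invariant factors of ∂_1 are all 1, so H_0 = Z.
  H_1: rank ker ∂_1 − rank ∂_2 = (21 − 6) − 13 = 2, and the invariant factors of ∂_2 are all 1, so H_1 = Z^2.
  H_2: rank ker ∂_2 − rank ∂_3 = (14 − 13) − 0 = 1, and there is no ∂_3, so H_2 = Z.

As a check, the Euler characteristic is 7 − 21 + 14 = 0, which agrees with 1 − 2 + 1 = 0.

Hence the Betti numbers are b_0 = 1, b_1 = 2, b_2 = 1.

b_0 = 1, b_1 = 2, b_2 = 1.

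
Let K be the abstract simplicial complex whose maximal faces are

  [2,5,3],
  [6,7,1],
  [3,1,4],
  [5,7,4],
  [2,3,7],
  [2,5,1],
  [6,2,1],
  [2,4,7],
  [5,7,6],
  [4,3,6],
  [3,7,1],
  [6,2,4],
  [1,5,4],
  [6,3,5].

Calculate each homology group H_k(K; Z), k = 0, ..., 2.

Fix the vertex order 1 < 2 < 3 < 4 < 5 < 6 < 7 and write every simplex with vertices in increasing order. Then dim K = 2 and the simplices of K are:

  0-simplices (7): [1], [2], [3], [4], [5], [6], [7]
  1-simplices (21): [1,2], [1,3], [1,4], [1,5], [1,6], [1,7], [2,3], [2,4], [2,5], [2,6], [2,7], [3,4], [3,5], [3,6], [3,7], [4,5], [4,6], [4,7], [5,6], [5,7], [6,7]
  2-simplices (14): [1,2,5], [1,2,6], [1,3,4], [1,3,7], [1,4,5], [1,6,7], [2,3,5], [2,3,7], [2,4,6], [2,4,7], [3,4,6], [3,5,6], [4,5,7], [5,6,7]

giving chain groups C_0 ≅ Z^7, C_1 ≅ Z^21, C_2 ≅ Z^14.

∂_1: C_1 → C_0 is given by ∂[p,q] = [q] − [p]. For instance
  ∂[3,5] = [5] − [3].
As a 7×21 matrix over Z this has rank 6, with invariant factors (1,1,1,1,1,1).

Boundary ∂_2: C_2 → C_1 maps a triangle to the signed sum of its edges. For instance
  ∂[2,3,7] = [3,7] − [2,7] + [2,3],
  ∂[2,3,5] = [3,5] − [2,5] + [2,3].
As a 21×14 matrix over Z this has rank 13, with invariant factors (1,1,1,1,1,1,1,1,1,1,1,1,1).

Computing H_k = (kernel of ∂_k) / (image of ∂_{k+1}):

  H_0: rank C_0 − rank ∂_1 = 7 − 6 = 1, and the invariant factors of ∂_1 are all 1, so H_0 = Z.
  H_1: rank ker ∂_1 − rank ∂_2 = (21 − 6) − 13 = 2, and the invariant factors of ∂_2 are all 1, so H_1 = Z^2.
  H_2: rank ker ∂_2 − rank ∂_3 = (14 − 13) − 0 = 1, and there is no ∂_3, so H_2 = Z.

H_0 ≅ Z,  H_1 ≅ Z^2,  H_2 ≅ Z.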